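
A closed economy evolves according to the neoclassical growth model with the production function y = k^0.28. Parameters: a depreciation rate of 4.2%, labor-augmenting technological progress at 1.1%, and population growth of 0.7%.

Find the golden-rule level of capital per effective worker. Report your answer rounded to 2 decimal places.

The golden rule sets f'(k) = n + g + δ, i.e. α·k^(α−1) = n + g + δ.
So k^(1−α) = α / (n + g + δ) = 0.28 / 0.060 = 4.6667.
k_gold = 4.6667^(1/0.72) ≈ 8.4953

k_gold ≈ 8.50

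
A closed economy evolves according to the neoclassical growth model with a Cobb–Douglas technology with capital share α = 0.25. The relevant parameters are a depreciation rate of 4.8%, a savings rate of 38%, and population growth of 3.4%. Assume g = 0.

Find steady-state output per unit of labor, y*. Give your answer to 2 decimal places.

y* ≈ 1.67

Steady state requires s·f(k) = (n + δ)·k, i.e. s·k^α = (n + δ)·k.
Dividing both sides by k: k^(1−α) = s / (n + δ).
k^0.75 = 0.38 / (0.034 + 0.048) = 0.38 / 0.082 = 4.6341
k* = 4.6341^(1/0.75) ≈ 7.7260
y* = (k*)^α = 7.7260^0.25 ≈ 1.6672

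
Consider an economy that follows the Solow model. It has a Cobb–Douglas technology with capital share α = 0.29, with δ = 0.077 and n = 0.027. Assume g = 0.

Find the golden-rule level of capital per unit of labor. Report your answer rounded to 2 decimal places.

The golden rule sets f'(k) = n + δ, i.e. α·k^(α−1) = n + δ.
So k^(1−α) = α / (n + δ) = 0.29 / 0.104 = 2.7885.
k_gold = 2.7885^(1/0.71) ≈ 4.2392

k_gold ≈ 4.24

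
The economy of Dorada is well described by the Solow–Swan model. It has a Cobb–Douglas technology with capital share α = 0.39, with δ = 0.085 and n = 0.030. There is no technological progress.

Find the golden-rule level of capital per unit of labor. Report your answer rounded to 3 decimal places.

The golden rule sets f'(k) = n + δ, i.e. α·k^(α−1) = n + δ.
So k^(1−α) = α / (n + δ) = 0.39 / 0.115 = 3.3913.
k_gold = 3.3913^(1/0.61) ≈ 7.4038

k_gold ≈ 7.404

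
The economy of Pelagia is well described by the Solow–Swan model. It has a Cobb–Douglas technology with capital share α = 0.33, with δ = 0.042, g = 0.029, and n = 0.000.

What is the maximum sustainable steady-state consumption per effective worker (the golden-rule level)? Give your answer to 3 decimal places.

At the golden rule, f'(k) = n + g + δ, so α·k^(α−1) = n + g + δ and k_gold = (α/(n + g + δ))^(1/(1−α)).
k_gold = (0.33/0.071)^(1/0.67) = 4.6479^1.4925 ≈ 9.9056
c_gold = f(k_gold) − (n + g + δ)·k_gold = 2.1313 − 0.071×9.9056 ≈ 1.4280

c_gold ≈ 1.428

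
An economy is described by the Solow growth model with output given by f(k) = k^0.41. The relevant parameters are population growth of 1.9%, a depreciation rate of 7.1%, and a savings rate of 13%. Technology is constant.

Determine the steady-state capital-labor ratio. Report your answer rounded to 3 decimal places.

In steady state, investment equals break-even investment: s·k^α = (n + δ)·k.
Dividing both sides by k: k^(1−α) = s / (n + δ).
k^0.59 = 0.13 / (0.019 + 0.071) = 0.13 / 0.090 = 1.4444
k* = 1.4444^(1/0.59) ≈ 1.8649

k* = 1.865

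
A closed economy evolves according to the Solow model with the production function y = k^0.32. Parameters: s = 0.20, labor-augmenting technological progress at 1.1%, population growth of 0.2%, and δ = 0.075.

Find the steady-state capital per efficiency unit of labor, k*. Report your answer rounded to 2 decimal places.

k* ≈ 3.34

In steady state, investment equals break-even investment: s·k^α = (n + g + δ)·k.
Rearranging, k^(1−α) = s / (n + g + δ).
k^0.68 = 0.20 / (0.002 + 0.011 + 0.075) = 0.20 / 0.088 = 2.2727
k* = 2.2727^(1/0.68) ≈ 3.3445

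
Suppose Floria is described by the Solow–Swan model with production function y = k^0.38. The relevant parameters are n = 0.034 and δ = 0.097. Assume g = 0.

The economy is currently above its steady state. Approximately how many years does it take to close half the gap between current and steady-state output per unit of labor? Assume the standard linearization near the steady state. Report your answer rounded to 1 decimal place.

Near the steady state the convergence rate is λ = (1 − α)(n + δ).
λ = (1 − 0.38) × 0.131 = 0.62 × 0.131 = 0.08122
Half-life = ln 2 / λ = 0.6931 / 0.08122 ≈ 8.53 years

half-life ≈ 8.5 years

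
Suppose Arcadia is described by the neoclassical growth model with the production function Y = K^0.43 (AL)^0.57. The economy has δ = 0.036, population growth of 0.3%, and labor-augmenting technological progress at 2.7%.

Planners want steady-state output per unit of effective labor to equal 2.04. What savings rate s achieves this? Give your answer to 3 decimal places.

s ≈ 0.170

In steady state, investment equals break-even investment: s·k^α = (n + g + δ)·k.
Since y* = [s/(n + g + δ)]^(α/(1−α)), we have s/(n + g + δ) = (y*)^((1−α)/α) = 2.04^1.3256 = 2.5730.
Therefore s = 2.5730 × (n + g + δ) = 2.5730 × 0.066 = 0.1698.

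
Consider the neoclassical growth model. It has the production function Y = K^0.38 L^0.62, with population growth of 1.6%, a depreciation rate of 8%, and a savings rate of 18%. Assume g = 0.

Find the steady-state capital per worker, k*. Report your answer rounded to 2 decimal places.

k* = 2.76

At the steady state, Δk = 0, so s·k^α = (n + δ)·k.
Rearranging, k^(1−α) = s / (n + δ).
k^0.62 = 0.18 / (0.016 + 0.080) = 0.18 / 0.096 = 1.8750
k* = 1.8750^(1/0.62) ≈ 2.7563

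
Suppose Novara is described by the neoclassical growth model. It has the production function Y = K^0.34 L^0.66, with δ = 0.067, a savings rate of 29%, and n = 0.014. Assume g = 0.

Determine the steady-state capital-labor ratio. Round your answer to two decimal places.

k* = 6.91

Steady state requires s·f(k) = (n + δ)·k, i.e. s·k^α = (n + δ)·k.
Rearranging, k^(1−α) = s / (n + δ).
k^0.66 = 0.29 / (0.014 + 0.067) = 0.29 / 0.081 = 3.5802
k* = 3.5802^(1/0.66) ≈ 6.9064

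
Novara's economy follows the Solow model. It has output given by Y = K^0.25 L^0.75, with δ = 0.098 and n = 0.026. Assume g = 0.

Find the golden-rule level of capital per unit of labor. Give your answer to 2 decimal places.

k_gold ≈ 2.55

The golden rule sets f'(k) = n + δ, i.e. α·k^(α−1) = n + δ.
So k^(1−α) = α / (n + δ) = 0.25 / 0.124 = 2.0161.
k_gold = 2.0161^(1/0.75) ≈ 2.5469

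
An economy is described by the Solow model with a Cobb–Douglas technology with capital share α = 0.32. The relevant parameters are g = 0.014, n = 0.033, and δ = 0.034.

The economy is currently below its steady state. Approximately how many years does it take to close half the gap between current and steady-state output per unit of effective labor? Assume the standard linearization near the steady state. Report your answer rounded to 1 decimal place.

half-life ≈ 12.6 years

Near the steady state the convergence rate is λ = (1 − α)(n + g + δ).
λ = (1 − 0.32) × 0.081 = 0.68 × 0.081 = 0.05508
Half-life = ln 2 / λ = 0.6931 / 0.05508 ≈ 12.58 years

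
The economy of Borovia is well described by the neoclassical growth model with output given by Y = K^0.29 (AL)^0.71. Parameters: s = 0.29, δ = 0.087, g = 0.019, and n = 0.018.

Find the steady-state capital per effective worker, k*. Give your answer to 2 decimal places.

k* ≈ 3.31

Steady state requires s·f(k) = (n + g + δ)·k, i.e. s·k^α = (n + g + δ)·k.
Rearranging, k^(1−α) = s / (n + g + δ).
k^0.71 = 0.29 / (0.018 + 0.019 + 0.087) = 0.29 / 0.124 = 2.3387
k* = 2.3387^(1/0.71) ≈ 3.3089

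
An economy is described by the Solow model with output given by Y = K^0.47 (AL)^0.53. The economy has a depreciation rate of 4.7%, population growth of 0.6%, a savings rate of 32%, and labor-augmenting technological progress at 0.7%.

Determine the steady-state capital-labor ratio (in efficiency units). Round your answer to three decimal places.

In steady state, investment equals break-even investment: s·k^α = (n + g + δ)·k.
Rearranging, k^(1−α) = s / (n + g + δ).
k^0.53 = 0.32 / (0.006 + 0.007 + 0.047) = 0.32 / 0.060 = 5.3333
k* = 5.3333^(1/0.53) ≈ 23.5337

k* ≈ 23.534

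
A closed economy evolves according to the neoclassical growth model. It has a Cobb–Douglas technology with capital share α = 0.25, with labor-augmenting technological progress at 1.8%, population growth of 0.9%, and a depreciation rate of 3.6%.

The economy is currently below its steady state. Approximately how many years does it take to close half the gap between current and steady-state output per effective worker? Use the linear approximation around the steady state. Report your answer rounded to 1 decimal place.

Near the steady state the convergence rate is λ = (1 − α)(n + g + δ).
λ = (1 − 0.25) × 0.063 = 0.75 × 0.063 = 0.04725
Half-life = ln 2 / λ = 0.6931 / 0.04725 ≈ 14.67 years

half-life ≈ 14.7 years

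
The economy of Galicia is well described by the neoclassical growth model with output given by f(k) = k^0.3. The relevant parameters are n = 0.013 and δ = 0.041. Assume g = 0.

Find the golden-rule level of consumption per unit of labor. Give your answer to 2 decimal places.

At the golden rule, f'(k) = n + δ, so α·k^(α−1) = n + δ and k_gold = (α/(n + δ))^(1/(1−α)).
k_gold = (0.3/0.054)^(1/0.7) = 5.5556^1.4286 ≈ 11.5857
c_gold = f(k_gold) − (n + δ)·k_gold = 2.0853 − 0.054×11.5857 ≈ 1.4597

c_gold ≈ 1.46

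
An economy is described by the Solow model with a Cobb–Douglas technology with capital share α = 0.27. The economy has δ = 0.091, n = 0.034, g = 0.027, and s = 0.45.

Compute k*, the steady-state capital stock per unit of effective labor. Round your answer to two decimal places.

k* ≈ 4.42

Steady state requires s·f(k) = (n + g + δ)·k, i.e. s·k^α = (n + g + δ)·k.
Dividing both sides by k: k^(1−α) = s / (n + g + δ).
k^0.73 = 0.45 / (0.034 + 0.027 + 0.091) = 0.45 / 0.152 = 2.9605
k* = 2.9605^(1/0.73) ≈ 4.4229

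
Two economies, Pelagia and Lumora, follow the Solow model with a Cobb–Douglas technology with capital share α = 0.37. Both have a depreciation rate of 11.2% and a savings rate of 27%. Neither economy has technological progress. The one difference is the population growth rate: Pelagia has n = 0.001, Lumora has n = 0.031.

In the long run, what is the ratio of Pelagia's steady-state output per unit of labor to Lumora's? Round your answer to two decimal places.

ratio ≈ 1.15

Steady-state y* = [s/(n + δ)]^(α/(1−α)), so the ratio is [ (s_P/(n + δ)_P) / (s_L/(n + δ)_L) ]^0.5873.
s_P/(n + δ)_P = 0.27/0.113 = 2.3894; s_L/(n + δ)_L = 0.27/0.143 = 1.8881.
Ratio = (2.3894/1.8881)^0.5873 = 1.2655^0.5873 ≈ 1.1483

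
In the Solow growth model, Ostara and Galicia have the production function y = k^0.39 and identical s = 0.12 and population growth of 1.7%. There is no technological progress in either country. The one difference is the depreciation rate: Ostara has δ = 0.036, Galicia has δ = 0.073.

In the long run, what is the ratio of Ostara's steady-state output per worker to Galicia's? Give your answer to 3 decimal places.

ratio ≈ 1.403

Steady-state y* = [s/(n + δ)]^(α/(1−α)), so the ratio is [ (s_O/(n + δ)_O) / (s_G/(n + δ)_G) ]^0.6393.
s_O/(n + δ)_O = 0.12/0.053 = 2.2642; s_G/(n + δ)_G = 0.12/0.090 = 1.3333.
Ratio = (2.2642/1.3333)^0.6393 = 1.6982^0.6393 ≈ 1.4029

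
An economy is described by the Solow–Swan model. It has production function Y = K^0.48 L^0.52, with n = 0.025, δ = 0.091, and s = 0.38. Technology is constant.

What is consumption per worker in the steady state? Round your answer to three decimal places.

At the steady state, Δk = 0, so s·k^α = (n + δ)·k.
Dividing both sides by k: k^(1−α) = s / (n + δ).
k^0.52 = 0.38 / (0.025 + 0.091) = 0.38 / 0.116 = 3.2759
k* = 3.2759^(1/0.52) ≈ 9.7954
y* = (k*)^α = 9.7954^0.48 ≈ 2.9901
c* = (1 − s)·y* = (1 − 0.38) × 2.9901 ≈ 1.8539

c* = 1.854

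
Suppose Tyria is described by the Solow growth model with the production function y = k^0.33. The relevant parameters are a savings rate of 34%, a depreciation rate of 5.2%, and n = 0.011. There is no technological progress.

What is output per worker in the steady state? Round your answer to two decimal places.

y* ≈ 2.29

Steady state requires s·f(k) = (n + δ)·k, i.e. s·k^α = (n + δ)·k.
Rearranging, k^(1−α) = s / (n + δ).
k^0.67 = 0.34 / (0.011 + 0.052) = 0.34 / 0.063 = 5.3968
k* = 5.3968^(1/0.67) ≈ 12.3806
y* = (k*)^α = 12.3806^0.33 ≈ 2.2941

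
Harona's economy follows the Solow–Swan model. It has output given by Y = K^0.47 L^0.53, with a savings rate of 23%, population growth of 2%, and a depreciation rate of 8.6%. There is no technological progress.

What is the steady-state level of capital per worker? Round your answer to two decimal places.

At the steady state, Δk = 0, so s·k^α = (n + δ)·k.
Rearranging, k^(1−α) = s / (n + δ).
k^0.53 = 0.23 / (0.020 + 0.086) = 0.23 / 0.106 = 2.1698
k* = 2.1698^(1/0.53) ≈ 4.3127

k* = 4.31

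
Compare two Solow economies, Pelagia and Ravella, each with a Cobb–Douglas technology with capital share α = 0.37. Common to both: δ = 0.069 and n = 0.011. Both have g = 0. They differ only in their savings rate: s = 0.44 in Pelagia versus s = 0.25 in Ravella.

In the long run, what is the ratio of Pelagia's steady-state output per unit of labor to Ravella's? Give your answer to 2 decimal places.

Steady-state y* = [s/(n + δ)]^(α/(1−α)), so the ratio is [ (s_P/(n + δ)_P) / (s_R/(n + δ)_R) ]^0.5873.
s_P/(n + δ)_P = 0.44/0.080 = 5.5000; s_R/(n + δ)_R = 0.25/0.080 = 3.1250.
Ratio = (5.5000/3.1250)^0.5873 = 1.7600^0.5873 ≈ 1.3938

ratio ≈ 1.39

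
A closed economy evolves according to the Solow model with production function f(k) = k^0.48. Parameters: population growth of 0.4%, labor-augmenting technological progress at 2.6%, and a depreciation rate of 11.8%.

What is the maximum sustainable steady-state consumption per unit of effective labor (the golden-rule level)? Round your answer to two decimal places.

c_gold ≈ 1.54

At the golden rule, f'(k) = n + g + δ, so α·k^(α−1) = n + g + δ and k_gold = (α/(n + g + δ))^(1/(1−α)).
k_gold = (0.48/0.148)^(1/0.52) = 3.2432^1.9231 ≈ 9.6085
c_gold = f(k_gold) − (n + g + δ)·k_gold = 2.9626 − 0.148×9.6085 ≈ 1.5405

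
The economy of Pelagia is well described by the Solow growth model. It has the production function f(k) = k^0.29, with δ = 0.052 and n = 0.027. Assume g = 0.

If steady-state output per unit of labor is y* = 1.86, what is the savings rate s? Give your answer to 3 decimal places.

At the steady state, Δk = 0, so s·k^α = (n + δ)·k.
Since y* = [s/(n + δ)]^(α/(1−α)), we have s/(n + δ) = (y*)^((1−α)/α) = 1.86^2.4483 = 4.5693.
Therefore s = 4.5693 × (n + δ) = 4.5693 × 0.079 = 0.3610.

s ≈ 0.361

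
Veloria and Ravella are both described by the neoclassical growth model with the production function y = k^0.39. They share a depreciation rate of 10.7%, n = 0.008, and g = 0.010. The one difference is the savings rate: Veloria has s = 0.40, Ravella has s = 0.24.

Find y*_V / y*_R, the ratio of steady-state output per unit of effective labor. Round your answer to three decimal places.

Steady-state y* = [s/(n + g + δ)]^(α/(1−α)), so the ratio is [ (s_V/(n + g + δ)_V) / (s_R/(n + g + δ)_R) ]^0.6393.
s_V/(n + g + δ)_V = 0.40/0.125 = 3.2000; s_R/(n + g + δ)_R = 0.24/0.125 = 1.9200.
Ratio = (3.2000/1.9200)^0.6393 = 1.6667^0.6393 ≈ 1.3862

y*_V / y*_R ≈ 1.386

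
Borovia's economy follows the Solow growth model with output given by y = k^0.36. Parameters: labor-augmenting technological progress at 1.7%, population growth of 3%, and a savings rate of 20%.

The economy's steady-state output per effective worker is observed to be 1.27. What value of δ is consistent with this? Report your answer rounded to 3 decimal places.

At the steady state, Δk = 0, so s·k^α = (n + g + δ)·k.
Since y* = [s/(n + g + δ)]^(α/(1−α)), we have s/(n + g + δ) = (y*)^((1−α)/α) = 1.27^1.7778 = 1.5295.
Therefore n + g + δ = s / 1.5295 = 0.20 / 1.5295 = 0.1308, so δ = 0.1308 − 0.047 = 0.0838.

δ ≈ 0.084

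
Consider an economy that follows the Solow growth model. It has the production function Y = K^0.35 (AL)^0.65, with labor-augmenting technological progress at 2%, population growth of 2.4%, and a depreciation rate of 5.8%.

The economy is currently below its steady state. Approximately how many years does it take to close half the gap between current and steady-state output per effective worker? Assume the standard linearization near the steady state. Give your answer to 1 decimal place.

half-life ≈ 10.5 years

Near the steady state the convergence rate is λ = (1 − α)(n + g + δ).
λ = (1 − 0.35) × 0.102 = 0.65 × 0.102 = 0.0663
Half-life = ln 2 / λ = 0.6931 / 0.0663 ≈ 10.45 years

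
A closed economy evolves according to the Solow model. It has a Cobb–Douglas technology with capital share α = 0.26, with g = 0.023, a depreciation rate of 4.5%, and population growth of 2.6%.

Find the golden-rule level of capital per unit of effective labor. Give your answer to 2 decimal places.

k_gold ≈ 3.95

The golden rule sets f'(k) = n + g + δ, i.e. α·k^(α−1) = n + g + δ.
So k^(1−α) = α / (n + g + δ) = 0.26 / 0.094 = 2.7660.
k_gold = 2.7660^(1/0.74) ≈ 3.9546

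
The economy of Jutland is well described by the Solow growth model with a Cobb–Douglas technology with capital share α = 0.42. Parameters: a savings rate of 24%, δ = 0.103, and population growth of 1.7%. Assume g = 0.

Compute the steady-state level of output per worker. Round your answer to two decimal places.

Steady state requires s·f(k) = (n + δ)·k, i.e. s·k^α = (n + δ)·k.
Dividing both sides by k: k^(1−α) = s / (n + δ).
k^0.58 = 0.24 / (0.017 + 0.103) = 0.24 / 0.120 = 2.0000
k* = 2.0000^(1/0.58) ≈ 3.3038
y* = (k*)^α = 3.3038^0.42 ≈ 1.6519

y* = 1.65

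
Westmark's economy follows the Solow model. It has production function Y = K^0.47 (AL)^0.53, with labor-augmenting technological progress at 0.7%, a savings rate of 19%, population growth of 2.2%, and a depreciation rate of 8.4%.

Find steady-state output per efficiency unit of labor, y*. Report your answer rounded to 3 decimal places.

y* ≈ 1.585

In steady state, investment equals break-even investment: s·k^α = (n + g + δ)·k.
Dividing both sides by k: k^(1−α) = s / (n + g + δ).
k^0.53 = 0.19 / (0.022 + 0.007 + 0.084) = 0.19 / 0.113 = 1.6814
k* = 1.6814^(1/0.53) ≈ 2.6656
y* = (k*)^α = 2.6656^0.47 ≈ 1.5853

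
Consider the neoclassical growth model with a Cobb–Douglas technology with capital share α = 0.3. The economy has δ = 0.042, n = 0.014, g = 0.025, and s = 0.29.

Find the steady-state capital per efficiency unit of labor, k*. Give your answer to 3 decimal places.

k* = 6.184

In steady state, investment equals break-even investment: s·k^α = (n + g + δ)·k.
Dividing both sides by k: k^(1−α) = s / (n + g + δ).
k^0.7 = 0.29 / (0.014 + 0.025 + 0.042) = 0.29 / 0.081 = 3.5802
k* = 3.5802^(1/0.7) ≈ 6.1844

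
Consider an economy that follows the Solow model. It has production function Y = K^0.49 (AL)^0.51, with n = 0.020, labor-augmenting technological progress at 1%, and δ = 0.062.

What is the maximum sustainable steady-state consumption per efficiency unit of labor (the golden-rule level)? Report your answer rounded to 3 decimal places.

c_gold ≈ 2.544

At the golden rule, f'(k) = n + g + δ, so α·k^(α−1) = n + g + δ and k_gold = (α/(n + g + δ))^(1/(1−α)).
k_gold = (0.49/0.092)^(1/0.51) = 5.3261^1.9608 ≈ 26.5671
c_gold = f(k_gold) − (n + g + δ)·k_gold = 4.9880 − 0.092×26.5671 ≈ 2.5438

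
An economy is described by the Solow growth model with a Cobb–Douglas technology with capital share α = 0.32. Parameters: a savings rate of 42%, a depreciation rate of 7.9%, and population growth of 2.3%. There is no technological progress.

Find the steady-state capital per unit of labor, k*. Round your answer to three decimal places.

At the steady state, Δk = 0, so s·k^α = (n + δ)·k.
Rearranging, k^(1−α) = s / (n + δ).
k^0.68 = 0.42 / (0.023 + 0.079) = 0.42 / 0.102 = 4.1176
k* = 4.1176^(1/0.68) ≈ 8.0147

k* ≈ 8.015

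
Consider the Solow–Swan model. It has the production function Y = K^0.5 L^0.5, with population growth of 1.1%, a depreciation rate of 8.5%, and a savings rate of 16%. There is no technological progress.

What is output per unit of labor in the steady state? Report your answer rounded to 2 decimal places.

Steady state requires s·f(k) = (n + δ)·k, i.e. s·k^α = (n + δ)·k.
Rearranging, k^(1−α) = s / (n + δ).
k^0.5 = 0.16 / (0.011 + 0.085) = 0.16 / 0.096 = 1.6667
k* = 1.6667^(1/0.5) ≈ 2.7779
y* = (k*)^α = 2.7779^0.5 ≈ 1.6667

y* = 1.67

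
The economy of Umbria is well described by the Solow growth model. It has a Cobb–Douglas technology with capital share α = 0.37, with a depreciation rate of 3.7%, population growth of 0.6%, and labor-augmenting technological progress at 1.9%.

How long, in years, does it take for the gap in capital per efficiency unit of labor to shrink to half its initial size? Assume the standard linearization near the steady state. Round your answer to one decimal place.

half-life ≈ 17.7 years

Near the steady state the convergence rate is λ = (1 − α)(n + g + δ).
λ = (1 − 0.37) × 0.062 = 0.63 × 0.062 = 0.03906
Half-life = ln 2 / λ = 0.6931 / 0.03906 ≈ 17.74 years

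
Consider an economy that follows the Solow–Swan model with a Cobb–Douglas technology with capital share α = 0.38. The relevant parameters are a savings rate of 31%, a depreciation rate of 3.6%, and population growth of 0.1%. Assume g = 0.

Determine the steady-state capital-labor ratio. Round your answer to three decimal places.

k* ≈ 30.830

Steady state requires s·f(k) = (n + δ)·k, i.e. s·k^α = (n + δ)·k.
Dividing both sides by k: k^(1−α) = s / (n + δ).
k^0.62 = 0.31 / (0.001 + 0.036) = 0.31 / 0.037 = 8.3784
k* = 8.3784^(1/0.62) ≈ 30.8297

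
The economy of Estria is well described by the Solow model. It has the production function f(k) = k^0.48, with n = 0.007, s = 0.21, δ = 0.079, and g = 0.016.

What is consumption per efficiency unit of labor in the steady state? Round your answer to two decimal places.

c* ≈ 1.54

At the steady state, Δk = 0, so s·k^α = (n + g + δ)·k.
Rearranging, k^(1−α) = s / (n + g + δ).
k^0.52 = 0.21 / (0.007 + 0.016 + 0.079) = 0.21 / 0.102 = 2.0588
k* = 2.0588^(1/0.52) ≈ 4.0096
y* = (k*)^α = 4.0096^0.48 ≈ 1.9475
c* = (1 − s)·y* = (1 − 0.21) × 1.9475 ≈ 1.5385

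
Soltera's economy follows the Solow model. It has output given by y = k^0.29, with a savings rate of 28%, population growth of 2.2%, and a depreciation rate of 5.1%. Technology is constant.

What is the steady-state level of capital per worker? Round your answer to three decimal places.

k* = 6.642

In steady state, investment equals break-even investment: s·k^α = (n + δ)·k.
Dividing both sides by k: k^(1−α) = s / (n + δ).
k^0.71 = 0.28 / (0.022 + 0.051) = 0.28 / 0.073 = 3.8356
k* = 3.8356^(1/0.71) ≈ 6.6420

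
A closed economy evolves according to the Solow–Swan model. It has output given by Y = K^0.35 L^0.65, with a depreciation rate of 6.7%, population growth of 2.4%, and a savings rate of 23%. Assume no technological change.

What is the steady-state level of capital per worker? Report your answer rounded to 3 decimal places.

k* ≈ 4.164

Steady state requires s·f(k) = (n + δ)·k, i.e. s·k^α = (n + δ)·k.
Rearranging, k^(1−α) = s / (n + δ).
k^0.65 = 0.23 / (0.024 + 0.067) = 0.23 / 0.091 = 2.5275
k* = 2.5275^(1/0.65) ≈ 4.1641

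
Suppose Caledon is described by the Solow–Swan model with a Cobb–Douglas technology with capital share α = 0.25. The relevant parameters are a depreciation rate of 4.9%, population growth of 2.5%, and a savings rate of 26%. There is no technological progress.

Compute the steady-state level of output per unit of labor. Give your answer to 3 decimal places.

In steady state, investment equals break-even investment: s·k^α = (n + δ)·k.
Rearranging, k^(1−α) = s / (n + δ).
k^0.75 = 0.26 / (0.025 + 0.049) = 0.26 / 0.074 = 3.5135
k* = 3.5135^(1/0.75) ≈ 5.3414
y* = (k*)^α = 5.3414^0.25 ≈ 1.5202

y* = 1.520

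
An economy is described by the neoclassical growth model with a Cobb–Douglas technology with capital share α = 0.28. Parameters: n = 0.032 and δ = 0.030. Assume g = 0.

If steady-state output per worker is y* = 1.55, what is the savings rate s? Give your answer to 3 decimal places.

s ≈ 0.191

Steady state requires s·f(k) = (n + δ)·k, i.e. s·k^α = (n + δ)·k.
Since y* = [s/(n + δ)]^(α/(1−α)), we have s/(n + δ) = (y*)^((1−α)/α) = 1.55^2.5714 = 3.0862.
Therefore s = 3.0862 × (n + δ) = 3.0862 × 0.062 = 0.1913.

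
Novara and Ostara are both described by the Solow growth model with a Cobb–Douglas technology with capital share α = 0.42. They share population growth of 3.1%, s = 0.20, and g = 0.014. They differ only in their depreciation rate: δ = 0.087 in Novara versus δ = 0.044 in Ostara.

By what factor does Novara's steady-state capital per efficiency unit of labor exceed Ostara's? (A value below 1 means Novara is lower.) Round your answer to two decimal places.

ratio ≈ 0.51

Steady-state k* = [s/(n + g + δ)]^(1/(1−α)), so the ratio is [ (s_N/(n + g + δ)_N) / (s_O/(n + g + δ)_O) ]^1.7241.
s_N/(n + g + δ)_N = 0.20/0.132 = 1.5152; s_O/(n + g + δ)_O = 0.20/0.089 = 2.2472.
Ratio = (1.5152/2.2472)^1.7241 = 0.6743^1.7241 ≈ 0.5069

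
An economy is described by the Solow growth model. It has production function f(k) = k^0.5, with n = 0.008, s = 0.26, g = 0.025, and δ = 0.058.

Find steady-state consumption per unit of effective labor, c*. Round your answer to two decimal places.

c* ≈ 2.11

In steady state, investment equals break-even investment: s·k^α = (n + g + δ)·k.
Dividing both sides by k: k^(1−α) = s / (n + g + δ).
k^0.5 = 0.26 / (0.008 + 0.025 + 0.058) = 0.26 / 0.091 = 2.8571
k* = 2.8571^(1/0.5) ≈ 8.1630
y* = (k*)^α = 8.1630^0.5 ≈ 2.8571
c* = (1 − s)·y* = (1 − 0.26) × 2.8571 ≈ 2.1143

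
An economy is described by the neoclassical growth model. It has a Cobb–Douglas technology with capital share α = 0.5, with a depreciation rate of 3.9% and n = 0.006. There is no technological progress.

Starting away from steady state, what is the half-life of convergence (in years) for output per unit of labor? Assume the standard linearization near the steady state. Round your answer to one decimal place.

Near the steady state the convergence rate is λ = (1 − α)(n + δ).
λ = (1 − 0.5) × 0.045 = 0.5 × 0.045 = 0.0225
Half-life = ln 2 / λ = 0.6931 / 0.0225 ≈ 30.80 years

t_½ ≈ 30.8 years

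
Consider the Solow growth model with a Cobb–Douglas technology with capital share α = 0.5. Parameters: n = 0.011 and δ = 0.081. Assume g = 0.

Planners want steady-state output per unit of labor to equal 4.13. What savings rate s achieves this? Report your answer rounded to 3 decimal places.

s ≈ 0.380

In steady state, investment equals break-even investment: s·k^α = (n + δ)·k.
Since y* = [s/(n + δ)]^(α/(1−α)), we have s/(n + δ) = (y*)^((1−α)/α) = 4.13^1 = 4.1300.
Therefore s = 4.1300 × (n + δ) = 4.1300 × 0.092 = 0.3800.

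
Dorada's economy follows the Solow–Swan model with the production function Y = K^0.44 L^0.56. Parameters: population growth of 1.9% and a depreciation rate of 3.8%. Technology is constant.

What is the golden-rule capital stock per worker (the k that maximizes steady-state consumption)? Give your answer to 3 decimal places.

The golden rule sets f'(k) = n + δ, i.e. α·k^(α−1) = n + δ.
So k^(1−α) = α / (n + δ) = 0.44 / 0.057 = 7.7193.
k_gold = 7.7193^(1/0.56) ≈ 38.4557

k_gold ≈ 38.456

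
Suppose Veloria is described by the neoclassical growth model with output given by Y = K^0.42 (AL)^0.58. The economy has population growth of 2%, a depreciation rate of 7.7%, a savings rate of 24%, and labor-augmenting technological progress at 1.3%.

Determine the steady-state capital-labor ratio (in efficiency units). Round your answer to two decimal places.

Steady state requires s·f(k) = (n + g + δ)·k, i.e. s·k^α = (n + g + δ)·k.
Dividing both sides by k: k^(1−α) = s / (n + g + δ).
k^0.58 = 0.24 / (0.020 + 0.013 + 0.077) = 0.24 / 0.110 = 2.1818
k* = 2.1818^(1/0.58) ≈ 3.8385

k* = 3.84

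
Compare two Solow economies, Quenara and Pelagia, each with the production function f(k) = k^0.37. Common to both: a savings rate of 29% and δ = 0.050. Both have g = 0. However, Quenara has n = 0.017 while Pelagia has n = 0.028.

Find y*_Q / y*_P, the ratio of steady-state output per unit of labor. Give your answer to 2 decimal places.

Steady-state y* = [s/(n + δ)]^(α/(1−α)), so the ratio is [ (s_Q/(n + δ)_Q) / (s_P/(n + δ)_P) ]^0.5873.
s_Q/(n + δ)_Q = 0.29/0.067 = 4.3284; s_P/(n + δ)_P = 0.29/0.078 = 3.7179.
Ratio = (4.3284/3.7179)^0.5873 = 1.1642^0.5873 ≈ 1.0934

ratio ≈ 1.09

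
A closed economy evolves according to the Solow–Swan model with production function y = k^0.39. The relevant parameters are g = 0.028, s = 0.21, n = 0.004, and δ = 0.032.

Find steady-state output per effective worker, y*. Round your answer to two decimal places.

In steady state, investment equals break-even investment: s·k^α = (n + g + δ)·k.
Dividing both sides by k: k^(1−α) = s / (n + g + δ).
k^0.61 = 0.21 / (0.004 + 0.028 + 0.032) = 0.21 / 0.064 = 3.2813
k* = 3.2813^(1/0.61) ≈ 7.0142
y* = (k*)^α = 7.0142^0.39 ≈ 2.1376

y* = 2.14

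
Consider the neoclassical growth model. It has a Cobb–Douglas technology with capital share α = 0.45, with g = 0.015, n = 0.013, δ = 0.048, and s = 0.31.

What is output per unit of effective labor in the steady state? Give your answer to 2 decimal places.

y* ≈ 3.16

At the steady state, Δk = 0, so s·k^α = (n + g + δ)·k.
Rearranging, k^(1−α) = s / (n + g + δ).
k^0.55 = 0.31 / (0.013 + 0.015 + 0.048) = 0.31 / 0.076 = 4.0789
k* = 4.0789^(1/0.55) ≈ 12.8848
y* = (k*)^α = 12.8848^0.45 ≈ 3.1589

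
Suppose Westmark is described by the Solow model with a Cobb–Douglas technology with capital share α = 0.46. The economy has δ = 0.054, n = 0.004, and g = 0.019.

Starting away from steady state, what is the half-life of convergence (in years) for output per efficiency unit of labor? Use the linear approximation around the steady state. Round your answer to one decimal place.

half-life ≈ 16.7 years

Near the steady state the convergence rate is λ = (1 − α)(n + g + δ).
λ = (1 − 0.46) × 0.077 = 0.54 × 0.077 = 0.04158
Half-life = ln 2 / λ = 0.6931 / 0.04158 ≈ 16.67 years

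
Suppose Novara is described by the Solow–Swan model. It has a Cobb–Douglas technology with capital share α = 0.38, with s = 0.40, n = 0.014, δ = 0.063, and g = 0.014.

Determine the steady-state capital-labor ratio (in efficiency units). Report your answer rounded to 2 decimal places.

k* ≈ 10.89

In steady state, investment equals break-even investment: s·k^α = (n + g + δ)·k.
Dividing both sides by k: k^(1−α) = s / (n + g + δ).
k^0.62 = 0.40 / (0.014 + 0.014 + 0.063) = 0.40 / 0.091 = 4.3956
k* = 4.3956^(1/0.62) ≈ 10.8925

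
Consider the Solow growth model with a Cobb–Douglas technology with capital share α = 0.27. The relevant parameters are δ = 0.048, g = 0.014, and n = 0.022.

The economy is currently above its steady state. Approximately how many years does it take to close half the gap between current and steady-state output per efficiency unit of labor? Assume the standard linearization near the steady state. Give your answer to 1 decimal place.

Near the steady state the convergence rate is λ = (1 − α)(n + g + δ).
λ = (1 − 0.27) × 0.084 = 0.73 × 0.084 = 0.06132
Half-life = ln 2 / λ = 0.6931 / 0.06132 ≈ 11.30 years

half-life ≈ 11.3 years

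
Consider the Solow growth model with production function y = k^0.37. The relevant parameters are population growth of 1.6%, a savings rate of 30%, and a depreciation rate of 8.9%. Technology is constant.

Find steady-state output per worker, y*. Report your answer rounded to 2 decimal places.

At the steady state, Δk = 0, so s·k^α = (n + δ)·k.
Rearranging, k^(1−α) = s / (n + δ).
k^0.63 = 0.30 / (0.016 + 0.089) = 0.30 / 0.105 = 2.8571
k* = 2.8571^(1/0.63) ≈ 5.2929
y* = (k*)^α = 5.2929^0.37 ≈ 1.8525

y* ≈ 1.85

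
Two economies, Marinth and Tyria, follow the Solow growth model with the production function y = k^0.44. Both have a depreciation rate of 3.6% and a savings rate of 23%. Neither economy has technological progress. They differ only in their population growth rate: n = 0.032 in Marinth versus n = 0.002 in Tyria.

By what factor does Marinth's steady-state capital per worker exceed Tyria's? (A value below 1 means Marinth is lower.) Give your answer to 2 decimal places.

ratio ≈ 0.35

Steady-state k* = [s/(n + δ)]^(1/(1−α)), so the ratio is [ (s_M/(n + δ)_M) / (s_T/(n + δ)_T) ]^1.7857.
s_M/(n + δ)_M = 0.23/0.068 = 3.3824; s_T/(n + δ)_T = 0.23/0.038 = 6.0526.
Ratio = (3.3824/6.0526)^1.7857 = 0.5588^1.7857 ≈ 0.3537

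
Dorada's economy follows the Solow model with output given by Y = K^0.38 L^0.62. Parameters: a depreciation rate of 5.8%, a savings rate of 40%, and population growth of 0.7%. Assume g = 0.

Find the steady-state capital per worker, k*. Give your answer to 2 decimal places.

At the steady state, Δk = 0, so s·k^α = (n + δ)·k.
Dividing both sides by k: k^(1−α) = s / (n + δ).
k^0.62 = 0.40 / (0.007 + 0.058) = 0.40 / 0.065 = 6.1538
k* = 6.1538^(1/0.62) ≈ 18.7418

k* = 18.74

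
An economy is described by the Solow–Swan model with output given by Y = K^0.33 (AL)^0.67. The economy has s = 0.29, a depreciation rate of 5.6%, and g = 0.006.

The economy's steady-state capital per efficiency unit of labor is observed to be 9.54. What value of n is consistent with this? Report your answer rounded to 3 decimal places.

In steady state, investment equals break-even investment: s·k^α = (n + g + δ)·k.
So s / (n + g + δ) = (k*)^(1−α) = 9.54^0.67 = 4.5321.
Therefore n + g + δ = s / 4.5321 = 0.29 / 4.5321 = 0.0640, so n = 0.0640 − 0.062 = 0.0020.

n ≈ 0.002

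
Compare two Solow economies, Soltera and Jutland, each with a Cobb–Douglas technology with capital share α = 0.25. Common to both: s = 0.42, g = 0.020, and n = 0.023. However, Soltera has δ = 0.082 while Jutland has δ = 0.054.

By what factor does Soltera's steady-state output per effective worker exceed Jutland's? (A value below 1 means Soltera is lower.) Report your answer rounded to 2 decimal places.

Steady-state y* = [s/(n + g + δ)]^(α/(1−α)), so the ratio is [ (s_S/(n + g + δ)_S) / (s_J/(n + g + δ)_J) ]^0.3333.
s_S/(n + g + δ)_S = 0.42/0.125 = 3.3600; s_J/(n + g + δ)_J = 0.42/0.097 = 4.3299.
Ratio = (3.3600/4.3299)^0.3333 = 0.7760^0.3333 ≈ 0.9189

ratio ≈ 0.92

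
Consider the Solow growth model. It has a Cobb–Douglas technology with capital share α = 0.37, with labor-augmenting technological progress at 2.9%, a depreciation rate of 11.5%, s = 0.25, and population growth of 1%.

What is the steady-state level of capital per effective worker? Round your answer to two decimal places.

k* ≈ 2.16

In steady state, investment equals break-even investment: s·k^α = (n + g + δ)·k.
Rearranging, k^(1−α) = s / (n + g + δ).
k^0.63 = 0.25 / (0.010 + 0.029 + 0.115) = 0.25 / 0.154 = 1.6234
k* = 1.6234^(1/0.63) ≈ 2.1578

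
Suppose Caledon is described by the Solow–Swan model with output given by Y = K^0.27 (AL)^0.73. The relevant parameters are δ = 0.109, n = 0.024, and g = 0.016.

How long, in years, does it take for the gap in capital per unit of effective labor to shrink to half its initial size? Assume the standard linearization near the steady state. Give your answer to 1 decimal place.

about 6.4 years

Near the steady state the convergence rate is λ = (1 − α)(n + g + δ).
λ = (1 − 0.27) × 0.149 = 0.73 × 0.149 = 0.10877
Half-life = ln 2 / λ = 0.6931 / 0.10877 ≈ 6.37 years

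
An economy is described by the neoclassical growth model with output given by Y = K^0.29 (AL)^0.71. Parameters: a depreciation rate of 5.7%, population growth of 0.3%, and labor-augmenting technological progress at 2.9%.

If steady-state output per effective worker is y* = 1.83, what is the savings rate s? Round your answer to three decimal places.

s ≈ 0.391

At the steady state, Δk = 0, so s·k^α = (n + g + δ)·k.
Since y* = [s/(n + g + δ)]^(α/(1−α)), we have s/(n + g + δ) = (y*)^((1−α)/α) = 1.83^2.4483 = 4.3910.
Therefore s = 4.3910 × (n + g + δ) = 4.3910 × 0.089 = 0.3908.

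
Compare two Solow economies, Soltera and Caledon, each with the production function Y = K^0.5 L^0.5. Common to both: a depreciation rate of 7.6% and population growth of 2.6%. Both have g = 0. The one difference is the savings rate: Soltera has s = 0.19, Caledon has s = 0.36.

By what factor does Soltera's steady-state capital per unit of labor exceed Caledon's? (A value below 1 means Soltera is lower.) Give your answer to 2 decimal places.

Steady-state k* = [s/(n + δ)]^(1/(1−α)), so the ratio is [ (s_S/(n + δ)_S) / (s_C/(n + δ)_C) ]^2.
s_S/(n + δ)_S = 0.19/0.102 = 1.8627; s_C/(n + δ)_C = 0.36/0.102 = 3.5294.
Ratio = (1.8627/3.5294)^2 = 0.5278^2 ≈ 0.2786

ratio ≈ 0.28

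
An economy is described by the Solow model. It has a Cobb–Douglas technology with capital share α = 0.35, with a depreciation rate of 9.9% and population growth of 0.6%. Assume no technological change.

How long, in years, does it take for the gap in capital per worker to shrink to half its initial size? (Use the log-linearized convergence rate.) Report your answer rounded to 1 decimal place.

Near the steady state the convergence rate is λ = (1 − α)(n + δ).
λ = (1 − 0.35) × 0.105 = 0.65 × 0.105 = 0.06825
Half-life = ln 2 / λ = 0.6931 / 0.06825 ≈ 10.16 years

t_½ ≈ 10.2 years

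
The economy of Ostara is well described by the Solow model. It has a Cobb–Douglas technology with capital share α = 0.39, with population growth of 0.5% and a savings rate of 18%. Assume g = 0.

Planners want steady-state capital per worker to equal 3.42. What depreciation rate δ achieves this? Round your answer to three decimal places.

At the steady state, Δk = 0, so s·k^α = (n + δ)·k.
So s / (n + δ) = (k*)^(1−α) = 3.42^0.61 = 2.1172.
Therefore n + δ = s / 2.1172 = 0.18 / 2.1172 = 0.0850, so δ = 0.0850 − 0.005 = 0.0800.

δ ≈ 0.080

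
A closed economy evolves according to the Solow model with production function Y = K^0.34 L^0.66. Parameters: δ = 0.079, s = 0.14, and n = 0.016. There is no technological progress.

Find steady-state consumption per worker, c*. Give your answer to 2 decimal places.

Steady state requires s·f(k) = (n + δ)·k, i.e. s·k^α = (n + δ)·k.
Rearranging, k^(1−α) = s / (n + δ).
k^0.66 = 0.14 / (0.016 + 0.079) = 0.14 / 0.095 = 1.4737
k* = 1.4737^(1/0.66) ≈ 1.7996
y* = (k*)^α = 1.7996^0.34 ≈ 1.2211
c* = (1 − s)·y* = (1 − 0.14) × 1.2211 ≈ 1.0501

c* = 1.05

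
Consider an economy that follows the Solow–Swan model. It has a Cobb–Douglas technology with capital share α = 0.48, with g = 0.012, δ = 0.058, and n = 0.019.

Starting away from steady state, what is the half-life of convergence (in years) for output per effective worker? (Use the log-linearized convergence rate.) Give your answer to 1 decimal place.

about 15.0 years

Near the steady state the convergence rate is λ = (1 − α)(n + g + δ).
λ = (1 − 0.48) × 0.089 = 0.52 × 0.089 = 0.04628
Half-life = ln 2 / λ = 0.6931 / 0.04628 ≈ 14.98 years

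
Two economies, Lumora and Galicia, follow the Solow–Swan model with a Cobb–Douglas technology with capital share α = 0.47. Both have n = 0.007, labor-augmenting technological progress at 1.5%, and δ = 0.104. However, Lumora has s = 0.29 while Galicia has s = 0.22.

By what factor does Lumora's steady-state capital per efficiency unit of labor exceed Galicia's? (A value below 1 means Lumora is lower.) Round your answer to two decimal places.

ratio ≈ 1.68

Steady-state k* = [s/(n + g + δ)]^(1/(1−α)), so the ratio is [ (s_L/(n + g + δ)_L) / (s_G/(n + g + δ)_G) ]^1.8868.
s_L/(n + g + δ)_L = 0.29/0.126 = 2.3016; s_G/(n + g + δ)_G = 0.22/0.126 = 1.7460.
Ratio = (2.3016/1.7460)^1.8868 = 1.3182^1.8868 ≈ 1.6841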